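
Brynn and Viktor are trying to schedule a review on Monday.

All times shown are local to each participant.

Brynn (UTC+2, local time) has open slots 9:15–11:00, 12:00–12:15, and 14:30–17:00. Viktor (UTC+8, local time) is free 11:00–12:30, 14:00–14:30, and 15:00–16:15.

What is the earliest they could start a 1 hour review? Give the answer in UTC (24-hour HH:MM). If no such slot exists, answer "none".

Brynn → UTC: 07:15–09:00, 10:00–10:15, 12:30–15:00.
Viktor → UTC: 03:00–04:30, 06:00–06:30, 07:00–08:15.
Brynn ∩ Viktor: 07:15–08:15.
Windows ≥ 60 min: 07:15–08:15.
Earliest such window starts at 07:15.

07:15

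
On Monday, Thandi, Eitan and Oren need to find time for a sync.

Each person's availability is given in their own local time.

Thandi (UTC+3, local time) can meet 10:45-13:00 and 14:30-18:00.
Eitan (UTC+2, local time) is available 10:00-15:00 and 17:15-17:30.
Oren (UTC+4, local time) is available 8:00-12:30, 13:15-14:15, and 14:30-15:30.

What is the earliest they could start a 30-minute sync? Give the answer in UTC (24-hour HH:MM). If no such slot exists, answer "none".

08:00

Thandi → UTC: 07:45–10:00, 11:30–15:00.
Eitan → UTC: 08:00–13:00, 15:15–15:30.
Oren → UTC: 04:00–08:30, 09:15–10:15, 10:30–11:30.
Thandi ∩ Eitan: 08:00–10:00, 11:30–13:00.
Thandi ∩ Eitan ∩ Oren: 08:00–08:30, 09:15–10:00.
Windows ≥ 30 min: 08:00–08:30, 09:15–10:00.
Earliest such window starts at 08:00.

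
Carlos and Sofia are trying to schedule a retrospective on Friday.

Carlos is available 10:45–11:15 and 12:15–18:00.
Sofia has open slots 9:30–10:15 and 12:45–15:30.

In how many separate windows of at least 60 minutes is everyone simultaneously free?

Carlos ∩ Sofia: 12:45–15:30.
Windows ≥ 60 min: 12:45–15:30.
That's 1 window.

1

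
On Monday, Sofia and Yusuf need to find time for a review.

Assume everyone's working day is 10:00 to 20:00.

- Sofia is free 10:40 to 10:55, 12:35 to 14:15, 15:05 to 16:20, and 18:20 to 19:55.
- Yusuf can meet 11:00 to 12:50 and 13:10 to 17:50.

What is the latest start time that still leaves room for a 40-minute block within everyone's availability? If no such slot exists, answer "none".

15:40

Sofia ∩ Yusuf: 12:35–12:50, 13:10–14:15, 15:05–16:20.
Windows ≥ 40 min: 13:10–14:15, 15:05–16:20.
Latest start in the last window 15:05–16:20 is 16:20 − 40 min = 15:40.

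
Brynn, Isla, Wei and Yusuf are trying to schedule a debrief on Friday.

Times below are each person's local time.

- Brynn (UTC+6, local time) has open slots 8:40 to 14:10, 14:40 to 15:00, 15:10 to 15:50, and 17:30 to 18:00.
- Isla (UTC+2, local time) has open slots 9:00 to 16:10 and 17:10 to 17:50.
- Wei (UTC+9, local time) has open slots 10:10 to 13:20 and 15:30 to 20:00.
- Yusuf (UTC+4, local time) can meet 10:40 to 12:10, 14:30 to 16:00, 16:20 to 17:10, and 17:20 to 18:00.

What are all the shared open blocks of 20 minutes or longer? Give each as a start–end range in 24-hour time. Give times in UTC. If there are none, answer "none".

Brynn → UTC: 02:40–08:10, 08:40–09:00, 09:10–09:50, 11:30–12:00.
Isla → UTC: 07:00–14:10, 15:10–15:50.
Wei → UTC: 01:10–04:20, 06:30–11:00.
Yusuf → UTC: 06:40–08:10, 10:30–12:00, 12:20–13:10, 13:20–14:00.
Brynn ∩ Isla: 07:00–08:10, 08:40–09:00, 09:10–09:50, 11:30–12:00.
Brynn ∩ Isla ∩ Wei: 07:00–08:10, 08:40–09:00, 09:10–09:50.
Brynn ∩ Isla ∩ Wei ∩ Yusuf: 07:00–08:10.
Windows ≥ 20 min: 07:00–08:10.

07:00–08:10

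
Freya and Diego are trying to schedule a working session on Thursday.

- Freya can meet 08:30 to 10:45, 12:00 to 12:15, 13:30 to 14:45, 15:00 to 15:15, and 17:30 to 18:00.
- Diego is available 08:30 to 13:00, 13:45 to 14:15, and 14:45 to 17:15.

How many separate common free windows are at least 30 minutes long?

Freya ∩ Diego: 08:30–10:45, 12:00–12:15, 13:45–14:15, 15:00–15:15.
Windows ≥ 30 min: 08:30–10:45, 13:45–14:15.
That's 2 windows.

2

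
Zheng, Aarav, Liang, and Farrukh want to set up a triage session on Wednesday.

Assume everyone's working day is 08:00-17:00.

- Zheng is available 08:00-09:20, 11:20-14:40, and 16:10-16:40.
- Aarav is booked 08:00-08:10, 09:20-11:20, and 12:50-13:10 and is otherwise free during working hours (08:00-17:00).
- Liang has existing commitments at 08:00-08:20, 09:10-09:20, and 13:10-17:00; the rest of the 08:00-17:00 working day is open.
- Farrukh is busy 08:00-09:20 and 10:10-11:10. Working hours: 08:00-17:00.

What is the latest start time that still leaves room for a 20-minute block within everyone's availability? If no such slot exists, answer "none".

Aarav free within 08:00–17:00: 08:10–09:20, 11:20–12:50, 13:10–17:00.
Liang free within 08:00–17:00: 08:20–09:10, 09:20–13:10.
Farrukh free within 08:00–17:00: 09:20–10:10, 11:10–17:00.
Zheng ∩ Aarav: 08:10–09:20, 11:20–12:50, 13:10–14:40, 16:10–16:40.
Zheng ∩ Aarav ∩ Liang: 08:20–09:10, 11:20–12:50.
Zheng ∩ Aarav ∩ Liang ∩ Farrukh: 11:20–12:50.
Windows ≥ 20 min: 11:20–12:50.
Latest start in the last window 11:20–12:50 is 12:50 − 20 min = 12:30.

12:30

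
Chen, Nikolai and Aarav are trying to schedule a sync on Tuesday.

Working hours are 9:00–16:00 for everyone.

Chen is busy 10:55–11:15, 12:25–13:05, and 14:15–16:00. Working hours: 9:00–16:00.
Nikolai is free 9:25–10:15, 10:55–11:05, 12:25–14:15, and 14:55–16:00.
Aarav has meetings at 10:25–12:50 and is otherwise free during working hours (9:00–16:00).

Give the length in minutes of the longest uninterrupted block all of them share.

Chen free within 09:00–16:00: 09:00–10:55, 11:15–12:25, 13:05–14:15.
Aarav free within 09:00–16:00: 09:00–10:25, 12:50–16:00.
Chen ∩ Nikolai: 09:25–10:15, 13:05–14:15.
Chen ∩ Nikolai ∩ Aarav: 09:25–10:15, 13:05–14:15.
Common window lengths: 50, 70 min; longest is 70.

70 minutes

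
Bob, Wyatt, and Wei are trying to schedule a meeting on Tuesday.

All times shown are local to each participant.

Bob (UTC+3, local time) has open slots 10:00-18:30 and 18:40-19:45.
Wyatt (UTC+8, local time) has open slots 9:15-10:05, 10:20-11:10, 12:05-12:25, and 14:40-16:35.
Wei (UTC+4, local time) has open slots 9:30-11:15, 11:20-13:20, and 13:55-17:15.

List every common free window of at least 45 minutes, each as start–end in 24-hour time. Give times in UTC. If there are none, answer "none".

Bob → UTC: 07:00–15:30, 15:40–16:45.
Wyatt → UTC: 01:15–02:05, 02:20–03:10, 04:05–04:25, 06:40–08:35.
Wei → UTC: 05:30–07:15, 07:20–09:20, 09:55–13:15.
Bob ∩ Wyatt: 07:00–08:35.
Bob ∩ Wyatt ∩ Wei: 07:00–07:15, 07:20–08:35.
Windows ≥ 45 min: 07:20–08:35.

07:20–08:35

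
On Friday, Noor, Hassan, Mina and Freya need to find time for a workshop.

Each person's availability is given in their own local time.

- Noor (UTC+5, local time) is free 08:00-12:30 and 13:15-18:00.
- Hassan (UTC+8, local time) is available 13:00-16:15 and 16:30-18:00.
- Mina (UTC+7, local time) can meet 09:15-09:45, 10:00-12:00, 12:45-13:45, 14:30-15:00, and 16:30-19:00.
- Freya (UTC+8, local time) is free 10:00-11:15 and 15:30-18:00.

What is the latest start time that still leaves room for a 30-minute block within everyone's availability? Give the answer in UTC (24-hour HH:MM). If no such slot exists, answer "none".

09:30

Noor → UTC: 03:00–07:30, 08:15–13:00.
Hassan → UTC: 05:00–08:15, 08:30–10:00.
Mina → UTC: 02:15–02:45, 03:00–05:00, 05:45–06:45, 07:30–08:00, 09:30–12:00.
Freya → UTC: 02:00–03:15, 07:30–10:00.
Noor ∩ Hassan: 05:00–07:30, 08:30–10:00.
Noor ∩ Hassan ∩ Mina: 05:45–06:45, 09:30–10:00.
Noor ∩ Hassan ∩ Mina ∩ Freya: 09:30–10:00.
Windows ≥ 30 min: 09:30–10:00.
Latest start in the last window 09:30–10:00 is 10:00 − 30 min = 09:30.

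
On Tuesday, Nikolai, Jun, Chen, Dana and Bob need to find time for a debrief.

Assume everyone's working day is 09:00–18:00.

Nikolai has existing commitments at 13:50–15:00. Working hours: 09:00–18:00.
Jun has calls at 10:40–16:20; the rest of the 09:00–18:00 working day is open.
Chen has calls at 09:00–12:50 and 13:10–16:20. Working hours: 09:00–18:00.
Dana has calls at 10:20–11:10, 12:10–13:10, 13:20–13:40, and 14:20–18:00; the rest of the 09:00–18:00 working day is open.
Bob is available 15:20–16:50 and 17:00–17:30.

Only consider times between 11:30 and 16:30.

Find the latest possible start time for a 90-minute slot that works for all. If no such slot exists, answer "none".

Nikolai free within 09:00–18:00: 09:00–13:50, 15:00–18:00.
Jun free within 09:00–18:00: 09:00–10:40, 16:20–18:00.
Chen free within 09:00–18:00: 12:50–13:10, 16:20–18:00.
Dana free within 09:00–18:00: 09:00–10:20, 11:10–12:10, 13:10–13:20, 13:40–14:20.
Nikolai ∩ Jun: 09:00–10:40, 16:20–18:00.
Nikolai ∩ Jun ∩ Chen: 16:20–18:00.
Nikolai ∩ Jun ∩ Chen ∩ Dana: (none).
Nikolai ∩ Jun ∩ Chen ∩ Dana ∩ Bob: (none).
Restricted to 11:30–16:30: (none).
Windows ≥ 90 min: (none).

none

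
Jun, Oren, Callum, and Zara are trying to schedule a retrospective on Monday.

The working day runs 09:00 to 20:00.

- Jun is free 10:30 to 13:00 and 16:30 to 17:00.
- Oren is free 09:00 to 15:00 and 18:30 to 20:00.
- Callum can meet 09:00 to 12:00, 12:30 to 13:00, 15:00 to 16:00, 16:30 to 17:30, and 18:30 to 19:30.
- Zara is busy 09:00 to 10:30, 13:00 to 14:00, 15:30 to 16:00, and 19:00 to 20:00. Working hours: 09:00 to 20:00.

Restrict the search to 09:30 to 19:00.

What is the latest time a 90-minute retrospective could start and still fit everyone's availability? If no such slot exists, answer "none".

Zara free within 09:00–20:00: 10:30–13:00, 14:00–15:30, 16:00–19:00.
Jun ∩ Oren: 10:30–13:00.
Jun ∩ Oren ∩ Callum: 10:30–12:00, 12:30–13:00.
Jun ∩ Oren ∩ Callum ∩ Zara: 10:30–12:00, 12:30–13:00.
Restricted to 09:30–19:00: 10:30–12:00, 12:30–13:00.
Windows ≥ 90 min: 10:30–12:00.
Latest start in the last window 10:30–12:00 is 12:00 − 90 min = 10:30.

10:30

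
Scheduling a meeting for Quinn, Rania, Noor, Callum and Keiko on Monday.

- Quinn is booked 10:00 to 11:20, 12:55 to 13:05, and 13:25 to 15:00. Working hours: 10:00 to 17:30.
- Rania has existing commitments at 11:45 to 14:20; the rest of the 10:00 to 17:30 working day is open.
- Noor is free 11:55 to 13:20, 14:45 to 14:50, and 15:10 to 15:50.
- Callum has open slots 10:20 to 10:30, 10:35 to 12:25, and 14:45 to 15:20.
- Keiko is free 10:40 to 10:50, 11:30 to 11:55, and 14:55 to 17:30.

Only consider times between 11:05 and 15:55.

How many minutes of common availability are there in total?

10 minutes

Quinn free within 10:00–17:30: 11:20–12:55, 13:05–13:25, 15:00–17:30.
Rania free within 10:00–17:30: 10:00–11:45, 14:20–17:30.
Quinn ∩ Rania: 11:20–11:45, 15:00–17:30.
Quinn ∩ Rania ∩ Noor: 15:10–15:50.
Quinn ∩ Rania ∩ Noor ∩ Callum: 15:10–15:20.
Quinn ∩ Rania ∩ Noor ∩ Callum ∩ Keiko: 15:10–15:20.
Restricted to 11:05–15:55: 15:10–15:20.
Total common minutes: 10.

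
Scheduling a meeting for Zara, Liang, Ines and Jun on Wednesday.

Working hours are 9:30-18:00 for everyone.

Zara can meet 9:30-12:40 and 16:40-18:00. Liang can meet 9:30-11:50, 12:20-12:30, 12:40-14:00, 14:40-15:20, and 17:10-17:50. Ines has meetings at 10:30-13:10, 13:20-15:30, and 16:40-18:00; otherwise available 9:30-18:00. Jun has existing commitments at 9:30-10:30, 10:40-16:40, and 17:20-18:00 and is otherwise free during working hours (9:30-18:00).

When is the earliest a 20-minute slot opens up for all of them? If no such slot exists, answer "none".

Ines free within 09:30–18:00: 09:30–10:30, 13:10–13:20, 15:30–16:40.
Jun free within 09:30–18:00: 10:30–10:40, 16:40–17:20.
Zara ∩ Liang: 09:30–11:50, 12:20–12:30, 17:10–17:50.
Zara ∩ Liang ∩ Ines: 09:30–10:30.
Zara ∩ Liang ∩ Ines ∩ Jun: (none).
Windows ≥ 20 min: (none).

none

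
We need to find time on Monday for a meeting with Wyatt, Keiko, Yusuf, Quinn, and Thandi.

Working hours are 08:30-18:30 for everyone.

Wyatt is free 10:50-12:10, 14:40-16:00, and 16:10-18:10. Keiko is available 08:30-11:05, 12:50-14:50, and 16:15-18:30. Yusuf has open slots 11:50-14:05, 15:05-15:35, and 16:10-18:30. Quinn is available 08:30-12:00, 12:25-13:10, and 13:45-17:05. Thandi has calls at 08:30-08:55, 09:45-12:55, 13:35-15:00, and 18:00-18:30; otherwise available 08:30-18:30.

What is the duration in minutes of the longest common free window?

50 minutes

Thandi free within 08:30–18:30: 08:55–09:45, 12:55–13:35, 15:00–18:00.
Wyatt ∩ Keiko: 10:50–11:05, 14:40–14:50, 16:15–18:10.
Wyatt ∩ Keiko ∩ Yusuf: 16:15–18:10.
Wyatt ∩ Keiko ∩ Yusuf ∩ Quinn: 16:15–17:05.
Wyatt ∩ Keiko ∩ Yusuf ∩ Quinn ∩ Thandi: 16:15–17:05.
Single common window of 50 minutes.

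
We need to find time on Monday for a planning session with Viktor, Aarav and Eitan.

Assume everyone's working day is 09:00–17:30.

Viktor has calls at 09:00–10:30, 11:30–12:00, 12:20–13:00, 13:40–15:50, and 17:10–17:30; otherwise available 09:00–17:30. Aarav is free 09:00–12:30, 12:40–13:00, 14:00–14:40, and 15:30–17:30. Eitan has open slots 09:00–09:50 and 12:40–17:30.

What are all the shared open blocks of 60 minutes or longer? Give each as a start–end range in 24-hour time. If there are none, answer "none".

15:50–17:10

Viktor free within 09:00–17:30: 10:30–11:30, 12:00–12:20, 13:00–13:40, 15:50–17:10.
Viktor ∩ Aarav: 10:30–11:30, 12:00–12:20, 15:50–17:10.
Viktor ∩ Aarav ∩ Eitan: 15:50–17:10.
Windows ≥ 60 min: 15:50–17:10.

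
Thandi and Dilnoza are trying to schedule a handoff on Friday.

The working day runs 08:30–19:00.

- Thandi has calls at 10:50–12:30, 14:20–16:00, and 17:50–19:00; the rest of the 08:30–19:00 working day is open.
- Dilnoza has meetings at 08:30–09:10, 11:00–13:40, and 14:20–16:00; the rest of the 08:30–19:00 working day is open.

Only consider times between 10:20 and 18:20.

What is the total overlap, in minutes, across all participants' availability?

180 minutes

Thandi free within 08:30–19:00: 08:30–10:50, 12:30–14:20, 16:00–17:50.
Dilnoza free within 08:30–19:00: 09:10–11:00, 13:40–14:20, 16:00–19:00.
Thandi ∩ Dilnoza: 09:10–10:50, 13:40–14:20, 16:00–17:50.
Restricted to 10:20–18:20: 10:20–10:50, 13:40–14:20, 16:00–17:50.
Total common minutes: 30 + 40 + 110 = 180.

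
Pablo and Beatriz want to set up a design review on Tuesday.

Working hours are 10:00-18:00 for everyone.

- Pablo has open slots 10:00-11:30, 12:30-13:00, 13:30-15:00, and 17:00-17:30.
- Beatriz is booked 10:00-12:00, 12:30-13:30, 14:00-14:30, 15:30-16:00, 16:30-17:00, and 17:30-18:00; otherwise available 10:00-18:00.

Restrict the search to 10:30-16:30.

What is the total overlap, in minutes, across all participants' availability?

60 minutes

Beatriz free within 10:00–18:00: 12:00–12:30, 13:30–14:00, 14:30–15:30, 16:00–16:30, 17:00–17:30.
Pablo ∩ Beatriz: 13:30–14:00, 14:30–15:00, 17:00–17:30.
Restricted to 10:30–16:30: 13:30–14:00, 14:30–15:00.
Total common minutes: 30 + 30 = 60.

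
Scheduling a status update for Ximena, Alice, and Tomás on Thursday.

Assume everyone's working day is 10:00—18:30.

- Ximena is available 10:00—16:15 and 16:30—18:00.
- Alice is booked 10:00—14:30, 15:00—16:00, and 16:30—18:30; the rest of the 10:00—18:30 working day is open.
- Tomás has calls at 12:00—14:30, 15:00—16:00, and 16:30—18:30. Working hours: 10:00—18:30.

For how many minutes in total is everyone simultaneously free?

45 minutes

Alice free within 10:00–18:30: 14:30–15:00, 16:00–16:30.
Tomás free within 10:00–18:30: 10:00–12:00, 14:30–15:00, 16:00–16:30.
Ximena ∩ Alice: 14:30–15:00, 16:00–16:15.
Ximena ∩ Alice ∩ Tomás: 14:30–15:00, 16:00–16:15.
Total common minutes: 30 + 15 = 45.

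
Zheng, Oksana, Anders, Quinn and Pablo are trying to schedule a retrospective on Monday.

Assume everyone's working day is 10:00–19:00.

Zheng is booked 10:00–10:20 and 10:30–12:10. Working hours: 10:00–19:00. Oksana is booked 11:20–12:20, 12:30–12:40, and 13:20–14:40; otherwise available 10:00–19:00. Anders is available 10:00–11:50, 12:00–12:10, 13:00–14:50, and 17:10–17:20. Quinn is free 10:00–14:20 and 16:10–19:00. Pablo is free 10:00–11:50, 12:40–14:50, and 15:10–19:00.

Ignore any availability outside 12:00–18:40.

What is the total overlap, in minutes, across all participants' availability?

30 minutes

Zheng free within 10:00–19:00: 10:20–10:30, 12:10–19:00.
Oksana free within 10:00–19:00: 10:00–11:20, 12:20–12:30, 12:40–13:20, 14:40–19:00.
Zheng ∩ Oksana: 10:20–10:30, 12:20–12:30, 12:40–13:20, 14:40–19:00.
Zheng ∩ Oksana ∩ Anders: 10:20–10:30, 13:00–13:20, 14:40–14:50, 17:10–17:20.
Zheng ∩ Oksana ∩ Anders ∩ Quinn: 10:20–10:30, 13:00–13:20, 17:10–17:20.
Zheng ∩ Oksana ∩ Anders ∩ Quinn ∩ Pablo: 10:20–10:30, 13:00–13:20, 17:10–17:20.
Restricted to 12:00–18:40: 13:00–13:20, 17:10–17:20.
Total common minutes: 20 + 10 = 30.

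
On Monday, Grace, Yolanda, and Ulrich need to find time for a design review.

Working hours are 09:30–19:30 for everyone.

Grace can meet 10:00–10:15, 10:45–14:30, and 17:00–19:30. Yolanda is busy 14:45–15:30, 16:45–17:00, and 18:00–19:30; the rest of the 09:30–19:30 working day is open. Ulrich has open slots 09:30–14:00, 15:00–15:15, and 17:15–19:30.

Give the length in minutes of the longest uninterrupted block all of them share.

195 minutes

Yolanda free within 09:30–19:30: 09:30–14:45, 15:30–16:45, 17:00–18:00.
Grace ∩ Yolanda: 10:00–10:15, 10:45–14:30, 17:00–18:00.
Grace ∩ Yolanda ∩ Ulrich: 10:00–10:15, 10:45–14:00, 17:15–18:00.
Common window lengths: 15, 195, 45 min; longest is 195.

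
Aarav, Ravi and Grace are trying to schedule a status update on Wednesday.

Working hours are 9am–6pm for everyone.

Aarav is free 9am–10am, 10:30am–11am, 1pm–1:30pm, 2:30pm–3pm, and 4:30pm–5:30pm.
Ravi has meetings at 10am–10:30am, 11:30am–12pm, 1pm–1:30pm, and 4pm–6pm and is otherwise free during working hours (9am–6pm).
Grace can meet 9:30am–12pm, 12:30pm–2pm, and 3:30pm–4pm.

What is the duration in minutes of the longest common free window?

Ravi free within 09:00–18:00: 09:00–10:00, 10:30–11:30, 12:00–13:00, 13:30–16:00.
Aarav ∩ Ravi: 09:00–10:00, 10:30–11:00, 14:30–15:00.
Aarav ∩ Ravi ∩ Grace: 09:30–10:00, 10:30–11:00.
Common window lengths: 30, 30 min; longest is 30.

30 minutes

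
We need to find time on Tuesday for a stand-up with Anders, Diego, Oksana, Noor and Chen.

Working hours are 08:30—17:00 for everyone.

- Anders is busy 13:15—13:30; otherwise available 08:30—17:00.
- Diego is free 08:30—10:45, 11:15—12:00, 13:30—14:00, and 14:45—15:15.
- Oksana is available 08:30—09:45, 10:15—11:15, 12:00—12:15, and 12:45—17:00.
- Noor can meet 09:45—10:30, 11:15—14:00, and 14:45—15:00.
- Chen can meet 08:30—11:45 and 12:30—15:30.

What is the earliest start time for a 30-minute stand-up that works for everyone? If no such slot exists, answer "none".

Anders free within 08:30–17:00: 08:30–13:15, 13:30–17:00.
Anders ∩ Diego: 08:30–10:45, 11:15–12:00, 13:30–14:00, 14:45–15:15.
Anders ∩ Diego ∩ Oksana: 08:30–09:45, 10:15–10:45, 13:30–14:00, 14:45–15:15.
Anders ∩ Diego ∩ Oksana ∩ Noor: 10:15–10:30, 13:30–14:00, 14:45–15:00.
Anders ∩ Diego ∩ Oksana ∩ Noor ∩ Chen: 10:15–10:30, 13:30–14:00, 14:45–15:00.
Windows ≥ 30 min: 13:30–14:00.
Earliest such window starts at 13:30.

13:30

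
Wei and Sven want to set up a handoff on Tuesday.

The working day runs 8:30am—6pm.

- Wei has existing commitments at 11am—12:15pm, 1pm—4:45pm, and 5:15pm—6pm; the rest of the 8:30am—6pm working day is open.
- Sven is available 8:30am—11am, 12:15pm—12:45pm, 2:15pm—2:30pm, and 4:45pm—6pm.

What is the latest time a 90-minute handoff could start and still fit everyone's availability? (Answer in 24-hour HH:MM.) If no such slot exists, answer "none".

Wei free within 08:30–18:00: 08:30–11:00, 12:15–13:00, 16:45–17:15.
Wei ∩ Sven: 08:30–11:00, 12:15–12:45, 16:45–17:15.
Windows ≥ 90 min: 08:30–11:00.
Latest start in the last window 08:30–11:00 is 11:00 − 90 min = 09:30.

09:30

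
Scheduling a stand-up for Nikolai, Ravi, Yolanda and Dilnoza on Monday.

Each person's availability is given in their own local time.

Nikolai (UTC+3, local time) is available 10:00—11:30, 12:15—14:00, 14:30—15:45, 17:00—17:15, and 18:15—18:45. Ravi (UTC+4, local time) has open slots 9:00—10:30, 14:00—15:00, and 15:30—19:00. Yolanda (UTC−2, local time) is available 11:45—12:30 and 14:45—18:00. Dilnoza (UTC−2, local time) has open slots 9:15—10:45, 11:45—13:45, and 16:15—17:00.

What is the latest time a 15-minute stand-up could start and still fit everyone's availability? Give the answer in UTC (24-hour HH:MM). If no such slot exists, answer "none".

Nikolai → UTC: 07:00–08:30, 09:15–11:00, 11:30–12:45, 14:00–14:15, 15:15–15:45.
Ravi → UTC: 05:00–06:30, 10:00–11:00, 11:30–15:00.
Yolanda → UTC: 13:45–14:30, 16:45–20:00.
Dilnoza → UTC: 11:15–12:45, 13:45–15:45, 18:15–19:00.
Nikolai ∩ Ravi: 10:00–11:00, 11:30–12:45, 14:00–14:15.
Nikolai ∩ Ravi ∩ Yolanda: 14:00–14:15.
Nikolai ∩ Ravi ∩ Yolanda ∩ Dilnoza: 14:00–14:15.
Windows ≥ 15 min: 14:00–14:15.
Latest start in the last window 14:00–14:15 is 14:15 − 15 min = 14:00.

14:00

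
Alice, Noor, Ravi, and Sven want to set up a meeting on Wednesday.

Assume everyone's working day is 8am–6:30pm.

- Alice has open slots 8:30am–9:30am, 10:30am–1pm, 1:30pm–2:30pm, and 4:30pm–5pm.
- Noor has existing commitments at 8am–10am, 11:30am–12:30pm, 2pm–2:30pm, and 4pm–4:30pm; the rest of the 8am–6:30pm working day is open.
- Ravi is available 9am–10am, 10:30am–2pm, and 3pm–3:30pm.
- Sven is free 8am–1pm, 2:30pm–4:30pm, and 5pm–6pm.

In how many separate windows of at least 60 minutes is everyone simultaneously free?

Noor free within 08:00–18:30: 10:00–11:30, 12:30–14:00, 14:30–16:00, 16:30–18:30.
Alice ∩ Noor: 10:30–11:30, 12:30–13:00, 13:30–14:00, 16:30–17:00.
Alice ∩ Noor ∩ Ravi: 10:30–11:30, 12:30–13:00, 13:30–14:00.
Alice ∩ Noor ∩ Ravi ∩ Sven: 10:30–11:30, 12:30–13:00.
Windows ≥ 60 min: 10:30–11:30.
That's 1 window.

1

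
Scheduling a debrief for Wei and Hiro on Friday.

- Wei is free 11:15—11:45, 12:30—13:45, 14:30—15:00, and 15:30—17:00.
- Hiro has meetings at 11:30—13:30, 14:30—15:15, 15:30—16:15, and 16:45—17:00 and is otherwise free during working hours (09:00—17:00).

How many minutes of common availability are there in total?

60 minutes

Hiro free within 09:00–17:00: 09:00–11:30, 13:30–14:30, 15:15–15:30, 16:15–16:45.
Wei ∩ Hiro: 11:15–11:30, 13:30–13:45, 16:15–16:45.
Total common minutes: 15 + 15 + 30 = 60.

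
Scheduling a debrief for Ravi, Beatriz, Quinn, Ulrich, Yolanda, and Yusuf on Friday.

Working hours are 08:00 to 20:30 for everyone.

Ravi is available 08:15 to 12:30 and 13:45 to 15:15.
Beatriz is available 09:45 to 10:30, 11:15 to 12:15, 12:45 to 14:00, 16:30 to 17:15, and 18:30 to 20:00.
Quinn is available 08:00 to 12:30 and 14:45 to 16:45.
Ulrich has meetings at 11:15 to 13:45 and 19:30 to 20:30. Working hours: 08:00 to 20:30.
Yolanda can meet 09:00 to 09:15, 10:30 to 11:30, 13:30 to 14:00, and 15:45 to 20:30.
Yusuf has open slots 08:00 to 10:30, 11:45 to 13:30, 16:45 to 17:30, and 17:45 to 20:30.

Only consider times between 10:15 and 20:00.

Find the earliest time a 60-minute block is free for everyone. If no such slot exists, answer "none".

Ulrich free within 08:00–20:30: 08:00–11:15, 13:45–19:30.
Ravi ∩ Beatriz: 09:45–10:30, 11:15–12:15, 13:45–14:00.
Ravi ∩ Beatriz ∩ Quinn: 09:45–10:30, 11:15–12:15.
Ravi ∩ Beatriz ∩ Quinn ∩ Ulrich: 09:45–10:30.
Ravi ∩ Beatriz ∩ Quinn ∩ Ulrich ∩ Yolanda: (none).
Ravi ∩ Beatriz ∩ Quinn ∩ Ulrich ∩ Yolanda ∩ Yusuf: (none).
Restricted to 10:15–20:00: (none).
Windows ≥ 60 min: (none).

none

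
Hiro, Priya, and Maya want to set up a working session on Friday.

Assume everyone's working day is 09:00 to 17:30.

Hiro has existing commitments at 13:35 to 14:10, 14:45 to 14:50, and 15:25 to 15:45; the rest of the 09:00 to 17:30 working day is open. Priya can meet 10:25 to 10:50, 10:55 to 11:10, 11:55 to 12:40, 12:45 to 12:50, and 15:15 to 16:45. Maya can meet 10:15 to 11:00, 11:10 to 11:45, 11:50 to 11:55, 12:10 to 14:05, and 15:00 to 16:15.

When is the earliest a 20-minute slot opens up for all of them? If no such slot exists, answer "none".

Hiro free within 09:00–17:30: 09:00–13:35, 14:10–14:45, 14:50–15:25, 15:45–17:30.
Hiro ∩ Priya: 10:25–10:50, 10:55–11:10, 11:55–12:40, 12:45–12:50, 15:15–15:25, 15:45–16:45.
Hiro ∩ Priya ∩ Maya: 10:25–10:50, 10:55–11:00, 12:10–12:40, 12:45–12:50, 15:15–15:25, 15:45–16:15.
Windows ≥ 20 min: 10:25–10:50, 12:10–12:40, 15:45–16:15.
Earliest such window starts at 10:25.

10:25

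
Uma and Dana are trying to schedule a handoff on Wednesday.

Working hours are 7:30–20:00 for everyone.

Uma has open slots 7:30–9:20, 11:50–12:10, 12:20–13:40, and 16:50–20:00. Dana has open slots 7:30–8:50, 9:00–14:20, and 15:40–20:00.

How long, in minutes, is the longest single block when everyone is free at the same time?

Uma ∩ Dana: 07:30–08:50, 09:00–09:20, 11:50–12:10, 12:20–13:40, 16:50–20:00.
Common window lengths: 80, 20, 20, 80, 190 min; longest is 190.

190 minutes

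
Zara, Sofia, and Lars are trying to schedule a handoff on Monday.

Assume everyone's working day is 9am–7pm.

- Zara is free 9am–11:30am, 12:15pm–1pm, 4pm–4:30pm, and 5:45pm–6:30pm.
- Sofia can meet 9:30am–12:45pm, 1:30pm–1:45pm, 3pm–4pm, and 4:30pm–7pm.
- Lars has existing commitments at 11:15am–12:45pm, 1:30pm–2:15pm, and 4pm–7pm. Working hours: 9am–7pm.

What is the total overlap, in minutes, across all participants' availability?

105 minutes

Lars free within 09:00–19:00: 09:00–11:15, 12:45–13:30, 14:15–16:00.
Zara ∩ Sofia: 09:30–11:30, 12:15–12:45, 17:45–18:30.
Zara ∩ Sofia ∩ Lars: 09:30–11:15.
Total common minutes: 105.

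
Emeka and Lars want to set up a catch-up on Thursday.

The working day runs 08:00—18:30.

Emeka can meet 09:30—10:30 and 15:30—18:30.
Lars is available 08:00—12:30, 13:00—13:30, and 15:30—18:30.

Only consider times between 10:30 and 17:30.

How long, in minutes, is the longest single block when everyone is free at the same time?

Emeka ∩ Lars: 09:30–10:30, 15:30–18:30.
Restricted to 10:30–17:30: 15:30–17:30.
Single common window of 120 minutes.

120 minutes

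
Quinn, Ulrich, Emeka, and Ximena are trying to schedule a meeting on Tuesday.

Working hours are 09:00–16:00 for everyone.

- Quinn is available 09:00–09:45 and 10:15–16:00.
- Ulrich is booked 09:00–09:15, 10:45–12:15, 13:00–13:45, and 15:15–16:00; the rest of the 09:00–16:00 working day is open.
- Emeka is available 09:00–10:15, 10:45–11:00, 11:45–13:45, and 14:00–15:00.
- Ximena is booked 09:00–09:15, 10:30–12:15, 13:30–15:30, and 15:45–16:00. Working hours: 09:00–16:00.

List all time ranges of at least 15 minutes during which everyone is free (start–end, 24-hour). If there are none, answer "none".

Ulrich free within 09:00–16:00: 09:15–10:45, 12:15–13:00, 13:45–15:15.
Ximena free within 09:00–16:00: 09:15–10:30, 12:15–13:30, 15:30–15:45.
Quinn ∩ Ulrich: 09:15–09:45, 10:15–10:45, 12:15–13:00, 13:45–15:15.
Quinn ∩ Ulrich ∩ Emeka: 09:15–09:45, 12:15–13:00, 14:00–15:00.
Quinn ∩ Ulrich ∩ Emeka ∩ Ximena: 09:15–09:45, 12:15–13:00.
Windows ≥ 15 min: 09:15–09:45, 12:15–13:00.

09:15–09:45, 12:15–13:00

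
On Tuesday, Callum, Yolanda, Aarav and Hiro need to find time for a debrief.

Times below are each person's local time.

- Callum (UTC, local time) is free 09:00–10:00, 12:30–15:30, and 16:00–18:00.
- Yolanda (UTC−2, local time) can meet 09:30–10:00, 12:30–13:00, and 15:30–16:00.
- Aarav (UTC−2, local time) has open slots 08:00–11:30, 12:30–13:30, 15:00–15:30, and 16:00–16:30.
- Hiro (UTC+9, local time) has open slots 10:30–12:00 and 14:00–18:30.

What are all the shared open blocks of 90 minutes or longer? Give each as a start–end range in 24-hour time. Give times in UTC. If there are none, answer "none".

none

Callum → UTC: 09:00–10:00, 12:30–15:30, 16:00–18:00.
Yolanda → UTC: 11:30–12:00, 14:30–15:00, 17:30–18:00.
Aarav → UTC: 10:00–13:30, 14:30–15:30, 17:00–17:30, 18:00–18:30.
Hiro → UTC: 01:30–03:00, 05:00–09:30.
Callum ∩ Yolanda: 14:30–15:00, 17:30–18:00.
Callum ∩ Yolanda ∩ Aarav: 14:30–15:00.
Callum ∩ Yolanda ∩ Aarav ∩ Hiro: (none).
Windows ≥ 90 min: (none).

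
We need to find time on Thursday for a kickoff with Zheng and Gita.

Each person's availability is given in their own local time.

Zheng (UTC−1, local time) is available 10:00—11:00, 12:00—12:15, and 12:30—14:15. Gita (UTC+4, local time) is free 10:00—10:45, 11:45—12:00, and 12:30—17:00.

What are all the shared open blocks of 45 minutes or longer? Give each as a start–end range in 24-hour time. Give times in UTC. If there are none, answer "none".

Zheng → UTC: 11:00–12:00, 13:00–13:15, 13:30–15:15.
Gita → UTC: 06:00–06:45, 07:45–08:00, 08:30–13:00.
Zheng ∩ Gita: 11:00–12:00.
Windows ≥ 45 min: 11:00–12:00.

11:00–12:00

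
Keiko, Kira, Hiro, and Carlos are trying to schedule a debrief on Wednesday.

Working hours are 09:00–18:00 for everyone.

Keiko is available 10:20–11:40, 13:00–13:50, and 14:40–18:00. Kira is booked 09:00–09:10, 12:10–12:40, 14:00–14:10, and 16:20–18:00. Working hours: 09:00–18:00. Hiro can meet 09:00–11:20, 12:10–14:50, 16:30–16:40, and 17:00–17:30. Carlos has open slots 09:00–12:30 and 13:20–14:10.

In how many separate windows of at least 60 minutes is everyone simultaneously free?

Kira free within 09:00–18:00: 09:10–12:10, 12:40–14:00, 14:10–16:20.
Keiko ∩ Kira: 10:20–11:40, 13:00–13:50, 14:40–16:20.
Keiko ∩ Kira ∩ Hiro: 10:20–11:20, 13:00–13:50, 14:40–14:50.
Keiko ∩ Kira ∩ Hiro ∩ Carlos: 10:20–11:20, 13:20–13:50.
Windows ≥ 60 min: 10:20–11:20.
That's 1 window.

1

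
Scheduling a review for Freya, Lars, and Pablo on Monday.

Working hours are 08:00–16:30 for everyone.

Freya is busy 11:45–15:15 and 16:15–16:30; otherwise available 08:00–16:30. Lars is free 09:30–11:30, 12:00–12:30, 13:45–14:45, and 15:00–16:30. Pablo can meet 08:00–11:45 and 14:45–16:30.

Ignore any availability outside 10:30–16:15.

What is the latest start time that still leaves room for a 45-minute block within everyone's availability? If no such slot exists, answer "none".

15:30

Freya free within 08:00–16:30: 08:00–11:45, 15:15–16:15.
Freya ∩ Lars: 09:30–11:30, 15:15–16:15.
Freya ∩ Lars ∩ Pablo: 09:30–11:30, 15:15–16:15.
Restricted to 10:30–16:15: 10:30–11:30, 15:15–16:15.
Windows ≥ 45 min: 10:30–11:30, 15:15–16:15.
Latest start in the last window 15:15–16:15 is 16:15 − 45 min = 15:30.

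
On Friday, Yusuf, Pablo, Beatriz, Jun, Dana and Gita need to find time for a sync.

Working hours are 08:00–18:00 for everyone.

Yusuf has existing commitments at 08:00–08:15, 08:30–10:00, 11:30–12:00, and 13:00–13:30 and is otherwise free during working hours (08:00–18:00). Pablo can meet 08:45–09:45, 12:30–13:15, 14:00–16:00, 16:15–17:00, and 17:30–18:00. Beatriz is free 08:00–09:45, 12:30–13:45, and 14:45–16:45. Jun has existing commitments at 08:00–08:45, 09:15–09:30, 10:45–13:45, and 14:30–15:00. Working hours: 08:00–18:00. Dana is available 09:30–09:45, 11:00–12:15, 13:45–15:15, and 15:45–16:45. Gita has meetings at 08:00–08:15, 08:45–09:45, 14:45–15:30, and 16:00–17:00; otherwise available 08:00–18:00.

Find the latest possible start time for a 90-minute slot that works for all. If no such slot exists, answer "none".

Yusuf free within 08:00–18:00: 08:15–08:30, 10:00–11:30, 12:00–13:00, 13:30–18:00.
Jun free within 08:00–18:00: 08:45–09:15, 09:30–10:45, 13:45–14:30, 15:00–18:00.
Gita free within 08:00–18:00: 08:15–08:45, 09:45–14:45, 15:30–16:00, 17:00–18:00.
Yusuf ∩ Pablo: 12:30–13:00, 14:00–16:00, 16:15–17:00, 17:30–18:00.
Yusuf ∩ Pablo ∩ Beatriz: 12:30–13:00, 14:45–16:00, 16:15–16:45.
Yusuf ∩ Pablo ∩ Beatriz ∩ Jun: 15:00–16:00, 16:15–16:45.
Yusuf ∩ Pablo ∩ Beatriz ∩ Jun ∩ Dana: 15:00–15:15, 15:45–16:00, 16:15–16:45.
Yusuf ∩ Pablo ∩ Beatriz ∩ Jun ∩ Dana ∩ Gita: 15:45–16:00.
Windows ≥ 90 min: (none).

none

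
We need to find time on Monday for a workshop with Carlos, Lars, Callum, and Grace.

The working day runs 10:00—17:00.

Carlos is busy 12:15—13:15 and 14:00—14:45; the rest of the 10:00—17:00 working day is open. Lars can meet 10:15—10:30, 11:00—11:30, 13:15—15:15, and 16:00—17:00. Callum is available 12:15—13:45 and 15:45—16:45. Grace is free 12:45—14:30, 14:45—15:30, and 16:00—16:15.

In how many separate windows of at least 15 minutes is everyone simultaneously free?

2

Carlos free within 10:00–17:00: 10:00–12:15, 13:15–14:00, 14:45–17:00.
Carlos ∩ Lars: 10:15–10:30, 11:00–11:30, 13:15–14:00, 14:45–15:15, 16:00–17:00.
Carlos ∩ Lars ∩ Callum: 13:15–13:45, 16:00–16:45.
Carlos ∩ Lars ∩ Callum ∩ Grace: 13:15–13:45, 16:00–16:15.
Windows ≥ 15 min: 13:15–13:45, 16:00–16:15.
That's 2 windows.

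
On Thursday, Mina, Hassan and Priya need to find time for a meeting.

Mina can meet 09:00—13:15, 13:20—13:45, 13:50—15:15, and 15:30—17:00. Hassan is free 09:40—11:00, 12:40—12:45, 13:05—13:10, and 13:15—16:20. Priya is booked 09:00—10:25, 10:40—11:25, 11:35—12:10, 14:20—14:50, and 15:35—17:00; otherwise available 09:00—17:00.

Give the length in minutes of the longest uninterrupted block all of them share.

30 minutes

Priya free within 09:00–17:00: 10:25–10:40, 11:25–11:35, 12:10–14:20, 14:50–15:35.
Mina ∩ Hassan: 09:40–11:00, 12:40–12:45, 13:05–13:10, 13:20–13:45, 13:50–15:15, 15:30–16:20.
Mina ∩ Hassan ∩ Priya: 10:25–10:40, 12:40–12:45, 13:05–13:10, 13:20–13:45, 13:50–14:20, 14:50–15:15, 15:30–15:35.
Common window lengths: 15, 5, 5, 25, 30, 25, 5 min; longest is 30.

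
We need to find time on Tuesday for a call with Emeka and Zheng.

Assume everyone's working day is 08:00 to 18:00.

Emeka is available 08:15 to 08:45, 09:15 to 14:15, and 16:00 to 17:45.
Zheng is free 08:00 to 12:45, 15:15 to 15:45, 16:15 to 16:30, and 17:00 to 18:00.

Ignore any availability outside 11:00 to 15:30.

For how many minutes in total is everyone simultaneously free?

Emeka ∩ Zheng: 08:15–08:45, 09:15–12:45, 16:15–16:30, 17:00–17:45.
Restricted to 11:00–15:30: 11:00–12:45.
Total common minutes: 105.

105 minutes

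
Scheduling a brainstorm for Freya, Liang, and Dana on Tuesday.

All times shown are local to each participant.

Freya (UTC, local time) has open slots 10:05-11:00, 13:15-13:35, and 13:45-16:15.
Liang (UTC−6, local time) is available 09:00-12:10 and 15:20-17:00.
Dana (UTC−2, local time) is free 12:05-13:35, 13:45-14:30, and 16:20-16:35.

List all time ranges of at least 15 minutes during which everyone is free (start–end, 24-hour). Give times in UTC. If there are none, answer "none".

15:00–15:35, 15:45–16:15

Freya → UTC: 10:05–11:00, 13:15–13:35, 13:45–16:15.
Liang → UTC: 15:00–18:10, 21:20–23:00.
Dana → UTC: 14:05–15:35, 15:45–16:30, 18:20–18:35.
Freya ∩ Liang: 15:00–16:15.
Freya ∩ Liang ∩ Dana: 15:00–15:35, 15:45–16:15.
Windows ≥ 15 min: 15:00–15:35, 15:45–16:15.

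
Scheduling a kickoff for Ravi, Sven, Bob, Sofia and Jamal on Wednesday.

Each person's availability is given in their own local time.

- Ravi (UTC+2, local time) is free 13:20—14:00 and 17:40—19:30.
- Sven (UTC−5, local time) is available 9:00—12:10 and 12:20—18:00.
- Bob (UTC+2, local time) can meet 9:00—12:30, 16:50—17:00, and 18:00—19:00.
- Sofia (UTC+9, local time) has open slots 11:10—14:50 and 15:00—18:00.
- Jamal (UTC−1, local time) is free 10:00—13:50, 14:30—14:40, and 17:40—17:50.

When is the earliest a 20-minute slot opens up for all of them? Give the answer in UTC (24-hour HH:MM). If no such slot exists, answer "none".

none

Ravi → UTC: 11:20–12:00, 15:40–17:30.
Sven → UTC: 14:00–17:10, 17:20–23:00.
Bob → UTC: 07:00–10:30, 14:50–15:00, 16:00–17:00.
Sofia → UTC: 02:10–05:50, 06:00–09:00.
Jamal → UTC: 11:00–14:50, 15:30–15:40, 18:40–18:50.
Ravi ∩ Sven: 15:40–17:10, 17:20–17:30.
Ravi ∩ Sven ∩ Bob: 16:00–17:00.
Ravi ∩ Sven ∩ Bob ∩ Sofia: (none).
Ravi ∩ Sven ∩ Bob ∩ Sofia ∩ Jamal: (none).
Windows ≥ 20 min: (none).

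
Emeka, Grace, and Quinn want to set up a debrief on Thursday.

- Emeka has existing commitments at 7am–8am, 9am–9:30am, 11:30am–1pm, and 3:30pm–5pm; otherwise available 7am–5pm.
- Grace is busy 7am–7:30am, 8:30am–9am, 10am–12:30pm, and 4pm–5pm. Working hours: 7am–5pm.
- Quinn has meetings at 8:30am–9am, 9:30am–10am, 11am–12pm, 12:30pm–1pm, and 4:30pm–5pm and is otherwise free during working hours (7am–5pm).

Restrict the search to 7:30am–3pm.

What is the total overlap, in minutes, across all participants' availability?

Emeka free within 07:00–17:00: 08:00–09:00, 09:30–11:30, 13:00–15:30.
Grace free within 07:00–17:00: 07:30–08:30, 09:00–10:00, 12:30–16:00.
Quinn free within 07:00–17:00: 07:00–08:30, 09:00–09:30, 10:00–11:00, 12:00–12:30, 13:00–16:30.
Emeka ∩ Grace: 08:00–08:30, 09:30–10:00, 13:00–15:30.
Emeka ∩ Grace ∩ Quinn: 08:00–08:30, 13:00–15:30.
Restricted to 07:30–15:00: 08:00–08:30, 13:00–15:00.
Total common minutes: 30 + 120 = 150.

150 minutes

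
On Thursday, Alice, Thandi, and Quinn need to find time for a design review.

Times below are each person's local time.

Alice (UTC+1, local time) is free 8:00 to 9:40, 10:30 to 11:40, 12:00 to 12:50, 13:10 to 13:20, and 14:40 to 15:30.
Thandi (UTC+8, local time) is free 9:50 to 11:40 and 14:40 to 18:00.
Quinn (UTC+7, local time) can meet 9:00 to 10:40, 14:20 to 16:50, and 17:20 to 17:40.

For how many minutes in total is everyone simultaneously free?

100 minutes

Alice → UTC: 07:00–08:40, 09:30–10:40, 11:00–11:50, 12:10–12:20, 13:40–14:30.
Thandi → UTC: 01:50–03:40, 06:40–10:00.
Quinn → UTC: 02:00–03:40, 07:20–09:50, 10:20–10:40.
Alice ∩ Thandi: 07:00–08:40, 09:30–10:00.
Alice ∩ Thandi ∩ Quinn: 07:20–08:40, 09:30–09:50.
Total common minutes: 80 + 20 = 100.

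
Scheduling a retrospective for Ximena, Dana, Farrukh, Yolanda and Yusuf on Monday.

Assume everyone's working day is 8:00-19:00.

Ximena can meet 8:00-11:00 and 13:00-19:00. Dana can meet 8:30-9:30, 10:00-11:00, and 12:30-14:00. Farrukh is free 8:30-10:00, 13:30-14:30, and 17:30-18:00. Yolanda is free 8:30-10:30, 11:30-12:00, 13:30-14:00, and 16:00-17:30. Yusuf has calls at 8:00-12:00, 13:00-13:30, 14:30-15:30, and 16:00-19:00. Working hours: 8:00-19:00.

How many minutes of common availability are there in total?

Yusuf free within 08:00–19:00: 12:00–13:00, 13:30–14:30, 15:30–16:00.
Ximena ∩ Dana: 08:30–09:30, 10:00–11:00, 13:00–14:00.
Ximena ∩ Dana ∩ Farrukh: 08:30–09:30, 13:30–14:00.
Ximena ∩ Dana ∩ Farrukh ∩ Yolanda: 08:30–09:30, 13:30–14:00.
Ximena ∩ Dana ∩ Farrukh ∩ Yolanda ∩ Yusuf: 13:30–14:00.
Total common minutes: 30.

30 minutes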